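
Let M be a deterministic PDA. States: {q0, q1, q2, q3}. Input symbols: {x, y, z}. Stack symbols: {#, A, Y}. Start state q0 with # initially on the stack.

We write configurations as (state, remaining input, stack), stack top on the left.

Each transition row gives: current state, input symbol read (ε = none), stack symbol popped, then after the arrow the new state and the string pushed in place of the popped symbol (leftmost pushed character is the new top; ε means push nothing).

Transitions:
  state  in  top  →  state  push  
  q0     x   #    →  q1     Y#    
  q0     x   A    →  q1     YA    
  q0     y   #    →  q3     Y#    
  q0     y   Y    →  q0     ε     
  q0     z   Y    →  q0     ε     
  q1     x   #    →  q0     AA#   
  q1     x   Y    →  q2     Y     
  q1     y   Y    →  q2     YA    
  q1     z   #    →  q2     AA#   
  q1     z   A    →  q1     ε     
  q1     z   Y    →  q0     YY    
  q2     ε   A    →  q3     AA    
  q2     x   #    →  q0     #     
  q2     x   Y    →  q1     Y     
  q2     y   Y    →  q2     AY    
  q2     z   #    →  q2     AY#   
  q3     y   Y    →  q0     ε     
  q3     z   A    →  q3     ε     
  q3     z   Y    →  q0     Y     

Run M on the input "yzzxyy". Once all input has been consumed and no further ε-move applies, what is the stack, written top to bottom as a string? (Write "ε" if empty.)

(q0, yzzxyy, #)
  read y, top #: go to q3, push Y# → (q3, zzxyy, Y#)
  read z, top Y: go to q0, push Y → (q0, zxyy, Y#)
  read z, top Y: go to q0, push ε → (q0, xyy, #)
  read x, top #: go to q1, push Y# → (q1, yy, Y#)
  read y, top Y: go to q2, push YA → (q2, y, YA#)
  read y, top Y: go to q2, push AY → (q2, ε, AYA#)
  ε-move, top A: go to q3, push AA → (q3, ε, AAYA#)
All input consumed in state q3 with stack AAYA#.

AAYA#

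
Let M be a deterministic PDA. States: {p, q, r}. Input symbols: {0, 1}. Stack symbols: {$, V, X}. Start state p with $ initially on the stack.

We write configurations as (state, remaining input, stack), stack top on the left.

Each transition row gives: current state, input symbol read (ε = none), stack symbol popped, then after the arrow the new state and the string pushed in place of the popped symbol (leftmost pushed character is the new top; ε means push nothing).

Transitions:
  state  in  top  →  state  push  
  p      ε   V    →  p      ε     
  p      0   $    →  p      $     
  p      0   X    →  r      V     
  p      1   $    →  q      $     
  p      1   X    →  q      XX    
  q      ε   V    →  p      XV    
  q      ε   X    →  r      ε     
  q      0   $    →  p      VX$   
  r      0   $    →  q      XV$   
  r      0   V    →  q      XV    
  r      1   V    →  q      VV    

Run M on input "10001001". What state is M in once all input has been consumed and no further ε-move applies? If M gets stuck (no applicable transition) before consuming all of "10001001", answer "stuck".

p

(p, 10001001, $)
  read 1, top $: go to q, push $ → (q, 0001001, $)
  read 0, top $: go to p, push VX$ → (p, 001001, VX$)
  ε-move, top V: go to p, push ε → (p, 001001, X$)
  read 0, top X: go to r, push V → (r, 01001, V$)
  read 0, top V: go to q, push XV → (q, 1001, XV$)
  ε-move, top X: go to r, push ε → (r, 1001, V$)
  read 1, top V: go to q, push VV → (q, 001, VV$)
  ε-move, top V: go to p, push XV → (p, 001, XVV$)
  read 0, top X: go to r, push V → (r, 01, VVV$)
  read 0, top V: go to q, push XV → (q, 1, XVVV$)
  ε-move, top X: go to r, push ε → (r, 1, VVV$)
  read 1, top V: go to q, push VV → (q, ε, VVVV$)
  ε-move, top V: go to p, push XV → (p, ε, XVVVV$)
All input consumed; M is in state p.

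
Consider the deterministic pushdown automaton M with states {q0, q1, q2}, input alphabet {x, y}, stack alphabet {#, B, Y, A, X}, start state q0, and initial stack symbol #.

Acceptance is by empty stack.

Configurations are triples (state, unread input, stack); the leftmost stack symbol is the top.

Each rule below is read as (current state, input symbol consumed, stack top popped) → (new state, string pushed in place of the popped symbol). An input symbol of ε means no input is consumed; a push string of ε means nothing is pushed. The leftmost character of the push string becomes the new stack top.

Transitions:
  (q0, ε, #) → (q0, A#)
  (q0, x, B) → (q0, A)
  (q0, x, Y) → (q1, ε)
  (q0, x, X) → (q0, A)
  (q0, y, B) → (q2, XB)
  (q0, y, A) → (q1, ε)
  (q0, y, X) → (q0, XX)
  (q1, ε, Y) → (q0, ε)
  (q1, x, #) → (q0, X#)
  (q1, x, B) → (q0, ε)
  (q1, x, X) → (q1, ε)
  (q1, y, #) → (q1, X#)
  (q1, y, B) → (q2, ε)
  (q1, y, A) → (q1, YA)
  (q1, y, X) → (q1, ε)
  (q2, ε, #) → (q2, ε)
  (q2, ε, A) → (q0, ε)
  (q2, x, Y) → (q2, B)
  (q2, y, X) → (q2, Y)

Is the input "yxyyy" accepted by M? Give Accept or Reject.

(q0, yxyyy, #)
  ε-move, top #: go to q0, push A# → (q0, yxyyy, A#)
  read y, top A: go to q1, push ε → (q1, xyyy, #)
  read x, top #: go to q0, push X# → (q0, yyy, X#)
  read y, top X: go to q0, push XX → (q0, yy, XX#)
  read y, top X: go to q0, push XX → (q0, y, XXX#)
  read y, top X: go to q0, push XX → (q0, ε, XXXX#)
All input consumed; stack is XXXX#, not empty, and no further ε-move applies.

Reject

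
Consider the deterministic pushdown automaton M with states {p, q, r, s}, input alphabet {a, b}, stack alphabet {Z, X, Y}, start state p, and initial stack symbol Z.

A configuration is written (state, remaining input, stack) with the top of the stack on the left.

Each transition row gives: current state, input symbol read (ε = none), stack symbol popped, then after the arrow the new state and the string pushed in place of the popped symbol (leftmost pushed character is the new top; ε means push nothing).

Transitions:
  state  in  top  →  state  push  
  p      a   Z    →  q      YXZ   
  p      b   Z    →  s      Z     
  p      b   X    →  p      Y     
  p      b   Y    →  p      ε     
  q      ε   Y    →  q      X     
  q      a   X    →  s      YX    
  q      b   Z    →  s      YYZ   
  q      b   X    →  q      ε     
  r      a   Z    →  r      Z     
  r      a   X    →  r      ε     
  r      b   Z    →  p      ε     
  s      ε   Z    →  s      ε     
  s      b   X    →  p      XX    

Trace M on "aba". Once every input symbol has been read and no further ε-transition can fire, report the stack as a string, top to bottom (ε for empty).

(p, aba, Z)
  read a, top Z: go to q, push YXZ → (q, ba, YXZ)
  ε-move, top Y: go to q, push X → (q, ba, XXZ)
  read b, top X: go to q, push ε → (q, a, XZ)
  read a, top X: go to s, push YX → (s, ε, YXZ)
All input consumed in state s with stack YXZ.

YXZ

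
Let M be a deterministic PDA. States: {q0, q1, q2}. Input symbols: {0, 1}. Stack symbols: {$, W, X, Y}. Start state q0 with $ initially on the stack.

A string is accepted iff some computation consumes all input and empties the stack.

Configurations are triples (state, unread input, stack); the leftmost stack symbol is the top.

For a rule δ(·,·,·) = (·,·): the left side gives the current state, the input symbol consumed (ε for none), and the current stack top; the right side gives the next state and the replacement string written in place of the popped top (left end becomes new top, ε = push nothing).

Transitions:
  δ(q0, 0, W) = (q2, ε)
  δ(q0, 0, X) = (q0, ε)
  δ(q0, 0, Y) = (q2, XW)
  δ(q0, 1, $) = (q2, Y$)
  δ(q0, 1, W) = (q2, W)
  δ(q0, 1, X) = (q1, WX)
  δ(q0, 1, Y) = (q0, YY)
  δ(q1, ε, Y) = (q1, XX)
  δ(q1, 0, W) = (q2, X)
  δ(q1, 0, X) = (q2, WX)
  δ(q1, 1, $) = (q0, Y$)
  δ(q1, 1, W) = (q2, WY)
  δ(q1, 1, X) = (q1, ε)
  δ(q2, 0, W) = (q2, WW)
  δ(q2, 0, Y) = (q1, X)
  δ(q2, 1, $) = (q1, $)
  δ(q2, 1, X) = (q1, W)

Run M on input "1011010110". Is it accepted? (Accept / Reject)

(q0, 1011010110, $) ⊢ (q2, 011010110, Y$) ⊢ (q1, 11010110, X$) ⊢ (q1, 1010110, $) ⊢ (q0, 010110, Y$) ⊢ (q2, 10110, XW$) ⊢ (q1, 0110, WW$) ⊢ (q2, 110, XW$) ⊢ (q1, 10, WW$) ⊢ (q2, 0, WYW$) ⊢ (q2, ε, WWYW$)
All input consumed; stack is WWYW$, not empty, and no further ε-move applies.

Reject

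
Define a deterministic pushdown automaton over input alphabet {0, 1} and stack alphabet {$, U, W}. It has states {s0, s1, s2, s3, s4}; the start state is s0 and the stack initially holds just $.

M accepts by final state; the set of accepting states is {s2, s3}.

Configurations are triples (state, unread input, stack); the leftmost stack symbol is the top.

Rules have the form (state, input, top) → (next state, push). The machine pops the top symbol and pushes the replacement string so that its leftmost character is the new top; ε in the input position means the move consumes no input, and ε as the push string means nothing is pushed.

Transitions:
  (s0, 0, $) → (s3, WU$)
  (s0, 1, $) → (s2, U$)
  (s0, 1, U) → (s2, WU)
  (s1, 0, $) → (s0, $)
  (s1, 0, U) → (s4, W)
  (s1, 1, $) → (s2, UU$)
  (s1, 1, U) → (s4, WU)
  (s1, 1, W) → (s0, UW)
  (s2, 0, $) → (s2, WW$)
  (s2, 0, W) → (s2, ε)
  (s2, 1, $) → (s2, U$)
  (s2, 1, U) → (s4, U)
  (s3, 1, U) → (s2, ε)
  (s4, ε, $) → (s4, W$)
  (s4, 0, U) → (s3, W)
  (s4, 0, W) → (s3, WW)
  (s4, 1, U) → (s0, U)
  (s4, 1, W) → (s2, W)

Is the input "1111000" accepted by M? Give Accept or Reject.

Reject

(s0, 1111000, $)
  read 1, top $: go to s2, push U$ → (s2, 111000, U$)
  read 1, top U: go to s4, push U → (s4, 11000, U$)
  read 1, top U: go to s0, push U → (s0, 1000, U$)
  read 1, top U: go to s2, push WU → (s2, 000, WU$)
  read 0, top W: go to s2, push ε → (s2, 00, U$)
No transition applies at (s2, 00, U$); input not fully consumed.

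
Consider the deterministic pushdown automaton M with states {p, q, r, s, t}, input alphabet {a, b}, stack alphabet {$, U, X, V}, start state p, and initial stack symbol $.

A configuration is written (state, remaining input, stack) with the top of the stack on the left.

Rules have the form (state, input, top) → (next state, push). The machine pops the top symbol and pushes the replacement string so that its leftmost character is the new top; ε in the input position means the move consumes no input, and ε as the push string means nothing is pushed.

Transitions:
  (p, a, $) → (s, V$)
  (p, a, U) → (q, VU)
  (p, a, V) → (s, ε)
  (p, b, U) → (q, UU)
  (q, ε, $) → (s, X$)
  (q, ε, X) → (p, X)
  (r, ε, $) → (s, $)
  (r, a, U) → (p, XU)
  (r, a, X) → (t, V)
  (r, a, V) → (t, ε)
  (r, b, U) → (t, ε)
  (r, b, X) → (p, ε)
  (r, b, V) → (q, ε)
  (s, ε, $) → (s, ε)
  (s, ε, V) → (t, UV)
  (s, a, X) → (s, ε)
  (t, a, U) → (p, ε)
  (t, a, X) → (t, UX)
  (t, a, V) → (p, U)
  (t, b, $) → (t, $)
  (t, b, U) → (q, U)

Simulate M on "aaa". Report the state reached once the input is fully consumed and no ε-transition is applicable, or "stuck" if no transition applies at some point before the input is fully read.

(p, aaa, $)
  read a, top $: go to s, push V$ → (s, aa, V$)
  ε-move, top V: go to t, push UV → (t, aa, UV$)
  read a, top U: go to p, push ε → (p, a, V$)
  read a, top V: go to s, push ε → (s, ε, $)
  ε-move, top $: go to s, push ε → (s, ε, ε)
All input consumed; M is in state s.

s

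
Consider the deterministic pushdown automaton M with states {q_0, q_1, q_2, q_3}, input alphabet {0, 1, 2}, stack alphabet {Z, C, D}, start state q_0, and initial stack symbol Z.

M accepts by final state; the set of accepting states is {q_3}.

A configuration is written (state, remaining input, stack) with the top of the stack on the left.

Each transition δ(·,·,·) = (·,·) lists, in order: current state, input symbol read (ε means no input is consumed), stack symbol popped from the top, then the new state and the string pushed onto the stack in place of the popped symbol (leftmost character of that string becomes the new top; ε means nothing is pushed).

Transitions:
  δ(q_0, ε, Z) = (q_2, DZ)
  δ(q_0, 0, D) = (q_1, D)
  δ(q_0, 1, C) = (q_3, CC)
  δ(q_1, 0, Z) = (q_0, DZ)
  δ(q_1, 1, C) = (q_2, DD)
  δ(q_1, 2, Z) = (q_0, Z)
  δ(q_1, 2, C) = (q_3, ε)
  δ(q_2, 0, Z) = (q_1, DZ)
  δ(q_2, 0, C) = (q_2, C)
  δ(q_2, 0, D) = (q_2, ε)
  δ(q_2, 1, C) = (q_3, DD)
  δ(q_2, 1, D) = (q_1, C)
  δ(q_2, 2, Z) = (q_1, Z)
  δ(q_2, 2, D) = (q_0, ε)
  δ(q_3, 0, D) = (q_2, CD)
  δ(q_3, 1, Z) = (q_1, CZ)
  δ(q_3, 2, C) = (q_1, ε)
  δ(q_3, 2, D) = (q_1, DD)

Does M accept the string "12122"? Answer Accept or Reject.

Reject

(q_0, 12122, Z)
  ε-move, top Z: go to q_2, push DZ → (q_2, 12122, DZ)
  read 1, top D: go to q_1, push C → (q_1, 2122, CZ)
  read 2, top C: go to q_3, push ε → (q_3, 122, Z)
  read 1, top Z: go to q_1, push CZ → (q_1, 22, CZ)
  read 2, top C: go to q_3, push ε → (q_3, 2, Z)
No transition applies at (q_3, 2, Z); input not fully consumed.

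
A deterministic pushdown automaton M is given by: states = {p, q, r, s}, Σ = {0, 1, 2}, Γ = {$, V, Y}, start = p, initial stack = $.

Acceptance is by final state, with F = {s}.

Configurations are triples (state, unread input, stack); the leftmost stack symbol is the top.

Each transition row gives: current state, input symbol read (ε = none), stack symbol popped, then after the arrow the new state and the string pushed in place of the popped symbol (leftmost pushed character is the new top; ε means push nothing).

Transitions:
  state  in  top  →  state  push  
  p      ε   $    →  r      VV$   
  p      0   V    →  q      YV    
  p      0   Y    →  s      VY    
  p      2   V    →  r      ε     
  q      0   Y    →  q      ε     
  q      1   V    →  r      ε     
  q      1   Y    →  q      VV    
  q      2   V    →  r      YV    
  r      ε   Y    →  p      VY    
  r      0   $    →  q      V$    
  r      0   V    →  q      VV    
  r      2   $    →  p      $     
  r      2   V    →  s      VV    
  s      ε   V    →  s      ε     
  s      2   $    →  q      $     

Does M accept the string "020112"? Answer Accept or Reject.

Accept

(p, 020112, $)
  ε-move, top $: go to r, push VV$ → (r, 020112, VV$)
  read 0, top V: go to q, push VV → (q, 20112, VVV$)
  read 2, top V: go to r, push YV → (r, 0112, YVVV$)
  ε-move, top Y: go to p, push VY → (p, 0112, VYVVV$)
  read 0, top V: go to q, push YV → (q, 112, YVYVVV$)
  read 1, top Y: go to q, push VV → (q, 12, VVVYVVV$)
  read 1, top V: go to r, push ε → (r, 2, VVYVVV$)
  read 2, top V: go to s, push VV → (s, ε, VVVYVVV$)
All input consumed; state s ∈ F.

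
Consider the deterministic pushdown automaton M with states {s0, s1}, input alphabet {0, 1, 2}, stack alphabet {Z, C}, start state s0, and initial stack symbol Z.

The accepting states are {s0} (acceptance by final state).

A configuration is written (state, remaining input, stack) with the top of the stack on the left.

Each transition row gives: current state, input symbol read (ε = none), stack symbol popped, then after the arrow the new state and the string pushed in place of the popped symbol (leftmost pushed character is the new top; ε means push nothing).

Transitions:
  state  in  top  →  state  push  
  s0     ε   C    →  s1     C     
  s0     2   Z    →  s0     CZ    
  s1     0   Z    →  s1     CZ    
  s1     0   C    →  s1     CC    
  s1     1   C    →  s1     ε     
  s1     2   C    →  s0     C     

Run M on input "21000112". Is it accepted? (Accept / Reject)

Accept

(s0, 21000112, Z)
  read 2, top Z: go to s0, push CZ → (s0, 1000112, CZ)
  ε-move, top C: go to s1, push C → (s1, 1000112, CZ)
  read 1, top C: go to s1, push ε → (s1, 000112, Z)
  read 0, top Z: go to s1, push CZ → (s1, 00112, CZ)
  read 0, top C: go to s1, push CC → (s1, 0112, CCZ)
  read 0, top C: go to s1, push CC → (s1, 112, CCCZ)
  read 1, top C: go to s1, push ε → (s1, 12, CCZ)
  read 1, top C: go to s1, push ε → (s1, 2, CZ)
  read 2, top C: go to s0, push C → (s0, ε, CZ)
All input consumed; state s0 ∈ F.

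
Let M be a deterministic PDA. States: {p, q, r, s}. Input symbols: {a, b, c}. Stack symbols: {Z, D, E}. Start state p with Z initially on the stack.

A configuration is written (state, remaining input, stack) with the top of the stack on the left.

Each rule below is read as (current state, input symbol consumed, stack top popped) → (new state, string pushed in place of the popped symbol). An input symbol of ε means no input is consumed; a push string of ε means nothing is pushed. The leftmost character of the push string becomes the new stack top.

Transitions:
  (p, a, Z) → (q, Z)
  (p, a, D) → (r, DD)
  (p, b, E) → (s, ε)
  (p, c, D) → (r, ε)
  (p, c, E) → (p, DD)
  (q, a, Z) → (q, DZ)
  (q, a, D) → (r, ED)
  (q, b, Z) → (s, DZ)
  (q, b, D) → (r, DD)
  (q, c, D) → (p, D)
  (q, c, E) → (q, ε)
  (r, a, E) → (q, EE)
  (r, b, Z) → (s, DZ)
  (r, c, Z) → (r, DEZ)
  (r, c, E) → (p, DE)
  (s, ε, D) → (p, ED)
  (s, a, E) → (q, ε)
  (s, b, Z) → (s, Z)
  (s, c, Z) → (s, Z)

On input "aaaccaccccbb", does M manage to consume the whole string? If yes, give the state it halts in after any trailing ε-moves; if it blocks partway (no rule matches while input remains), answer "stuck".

p

(p, aaaccaccccbb, Z)
  read a, top Z: go to q, push Z → (q, aaccaccccbb, Z)
  read a, top Z: go to q, push DZ → (q, accaccccbb, DZ)
  read a, top D: go to r, push ED → (r, ccaccccbb, EDZ)
  read c, top E: go to p, push DE → (p, caccccbb, DEDZ)
  read c, top D: go to r, push ε → (r, accccbb, EDZ)
  read a, top E: go to q, push EE → (q, ccccbb, EEDZ)
  read c, top E: go to q, push ε → (q, cccbb, EDZ)
  read c, top E: go to q, push ε → (q, ccbb, DZ)
  read c, top D: go to p, push D → (p, cbb, DZ)
  read c, top D: go to r, push ε → (r, bb, Z)
  read b, top Z: go to s, push DZ → (s, b, DZ)
  ε-move, top D: go to p, push ED → (p, b, EDZ)
  read b, top E: go to s, push ε → (s, ε, DZ)
  ε-move, top D: go to p, push ED → (p, ε, EDZ)
All input consumed; M is in state p.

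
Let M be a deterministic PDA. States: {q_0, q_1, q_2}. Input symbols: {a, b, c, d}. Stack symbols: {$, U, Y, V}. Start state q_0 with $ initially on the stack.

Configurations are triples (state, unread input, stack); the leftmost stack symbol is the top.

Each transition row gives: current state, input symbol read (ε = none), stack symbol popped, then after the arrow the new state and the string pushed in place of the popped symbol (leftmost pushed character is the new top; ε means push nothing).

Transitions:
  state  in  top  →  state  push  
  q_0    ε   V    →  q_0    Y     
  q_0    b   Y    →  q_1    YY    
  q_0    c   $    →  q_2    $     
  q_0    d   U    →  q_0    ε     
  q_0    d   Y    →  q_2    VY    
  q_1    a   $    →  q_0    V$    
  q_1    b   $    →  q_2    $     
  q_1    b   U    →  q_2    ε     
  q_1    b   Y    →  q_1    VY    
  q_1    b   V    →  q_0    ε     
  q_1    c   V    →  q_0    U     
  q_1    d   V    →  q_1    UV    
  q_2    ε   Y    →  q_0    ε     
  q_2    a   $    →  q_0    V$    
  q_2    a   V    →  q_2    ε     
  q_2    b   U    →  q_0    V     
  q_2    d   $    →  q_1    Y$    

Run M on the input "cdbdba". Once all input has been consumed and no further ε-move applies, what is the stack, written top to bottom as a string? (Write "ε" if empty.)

$

(q_0, cdbdba, $)
  read c, top $: go to q_2, push $ → (q_2, dbdba, $)
  read d, top $: go to q_1, push Y$ → (q_1, bdba, Y$)
  read b, top Y: go to q_1, push VY → (q_1, dba, VY$)
  read d, top V: go to q_1, push UV → (q_1, ba, UVY$)
  read b, top U: go to q_2, push ε → (q_2, a, VY$)
  read a, top V: go to q_2, push ε → (q_2, ε, Y$)
  ε-move, top Y: go to q_0, push ε → (q_0, ε, $)
All input consumed in state q_0 with stack $.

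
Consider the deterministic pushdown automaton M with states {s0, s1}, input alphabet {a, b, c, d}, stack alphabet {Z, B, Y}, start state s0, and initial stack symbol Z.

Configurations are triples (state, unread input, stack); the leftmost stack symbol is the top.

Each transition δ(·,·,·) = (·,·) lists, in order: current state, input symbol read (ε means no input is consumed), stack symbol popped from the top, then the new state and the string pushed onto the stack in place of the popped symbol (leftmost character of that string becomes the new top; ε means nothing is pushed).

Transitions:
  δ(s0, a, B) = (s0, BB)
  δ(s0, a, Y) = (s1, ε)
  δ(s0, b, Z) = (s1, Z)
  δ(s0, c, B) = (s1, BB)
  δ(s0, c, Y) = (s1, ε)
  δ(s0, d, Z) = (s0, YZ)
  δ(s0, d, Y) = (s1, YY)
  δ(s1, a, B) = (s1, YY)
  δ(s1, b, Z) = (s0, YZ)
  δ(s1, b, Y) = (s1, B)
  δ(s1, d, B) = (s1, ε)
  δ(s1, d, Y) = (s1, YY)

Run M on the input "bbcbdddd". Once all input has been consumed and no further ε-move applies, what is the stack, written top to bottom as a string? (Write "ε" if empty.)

YYYYYZ

(s0, bbcbdddd, Z)
  read b, top Z: go to s1, push Z → (s1, bcbdddd, Z)
  read b, top Z: go to s0, push YZ → (s0, cbdddd, YZ)
  read c, top Y: go to s1, push ε → (s1, bdddd, Z)
  read b, top Z: go to s0, push YZ → (s0, dddd, YZ)
  read d, top Y: go to s1, push YY → (s1, ddd, YYZ)
  read d, top Y: go to s1, push YY → (s1, dd, YYYZ)
  read d, top Y: go to s1, push YY → (s1, d, YYYYZ)
  read d, top Y: go to s1, push YY → (s1, ε, YYYYYZ)
All input consumed in state s1 with stack YYYYYZ.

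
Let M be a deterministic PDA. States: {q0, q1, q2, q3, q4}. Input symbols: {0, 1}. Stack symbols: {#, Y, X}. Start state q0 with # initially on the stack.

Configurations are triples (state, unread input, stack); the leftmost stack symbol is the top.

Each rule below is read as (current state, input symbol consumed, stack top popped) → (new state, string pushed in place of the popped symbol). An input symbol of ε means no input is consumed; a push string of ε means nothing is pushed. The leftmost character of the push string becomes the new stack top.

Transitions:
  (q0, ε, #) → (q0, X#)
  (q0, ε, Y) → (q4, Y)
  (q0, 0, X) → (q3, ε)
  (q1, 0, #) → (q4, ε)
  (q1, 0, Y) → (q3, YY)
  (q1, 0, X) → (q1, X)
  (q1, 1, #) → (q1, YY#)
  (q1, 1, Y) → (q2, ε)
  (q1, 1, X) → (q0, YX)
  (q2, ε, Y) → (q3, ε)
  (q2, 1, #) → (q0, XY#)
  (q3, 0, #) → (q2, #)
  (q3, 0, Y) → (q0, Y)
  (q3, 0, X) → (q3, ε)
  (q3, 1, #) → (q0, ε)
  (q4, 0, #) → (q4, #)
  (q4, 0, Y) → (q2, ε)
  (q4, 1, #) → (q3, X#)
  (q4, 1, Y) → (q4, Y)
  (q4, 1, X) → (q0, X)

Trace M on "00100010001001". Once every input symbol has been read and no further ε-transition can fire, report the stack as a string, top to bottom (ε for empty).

(q0, 00100010001001, #)
  ε-move, top #: go to q0, push X# → (q0, 00100010001001, X#)
  read 0, top X: go to q3, push ε → (q3, 0100010001001, #)
  read 0, top #: go to q2, push # → (q2, 100010001001, #)
  read 1, top #: go to q0, push XY# → (q0, 00010001001, XY#)
  read 0, top X: go to q3, push ε → (q3, 0010001001, Y#)
  read 0, top Y: go to q0, push Y → (q0, 010001001, Y#)
  ε-move, top Y: go to q4, push Y → (q4, 010001001, Y#)
  read 0, top Y: go to q2, push ε → (q2, 10001001, #)
  read 1, top #: go to q0, push XY# → (q0, 0001001, XY#)
  read 0, top X: go to q3, push ε → (q3, 001001, Y#)
  read 0, top Y: go to q0, push Y → (q0, 01001, Y#)
  ε-move, top Y: go to q4, push Y → (q4, 01001, Y#)
  read 0, top Y: go to q2, push ε → (q2, 1001, #)
  read 1, top #: go to q0, push XY# → (q0, 001, XY#)
  read 0, top X: go to q3, push ε → (q3, 01, Y#)
  read 0, top Y: go to q0, push Y → (q0, 1, Y#)
  ε-move, top Y: go to q4, push Y → (q4, 1, Y#)
  read 1, top Y: go to q4, push Y → (q4, ε, Y#)
All input consumed in state q4 with stack Y#.

Y#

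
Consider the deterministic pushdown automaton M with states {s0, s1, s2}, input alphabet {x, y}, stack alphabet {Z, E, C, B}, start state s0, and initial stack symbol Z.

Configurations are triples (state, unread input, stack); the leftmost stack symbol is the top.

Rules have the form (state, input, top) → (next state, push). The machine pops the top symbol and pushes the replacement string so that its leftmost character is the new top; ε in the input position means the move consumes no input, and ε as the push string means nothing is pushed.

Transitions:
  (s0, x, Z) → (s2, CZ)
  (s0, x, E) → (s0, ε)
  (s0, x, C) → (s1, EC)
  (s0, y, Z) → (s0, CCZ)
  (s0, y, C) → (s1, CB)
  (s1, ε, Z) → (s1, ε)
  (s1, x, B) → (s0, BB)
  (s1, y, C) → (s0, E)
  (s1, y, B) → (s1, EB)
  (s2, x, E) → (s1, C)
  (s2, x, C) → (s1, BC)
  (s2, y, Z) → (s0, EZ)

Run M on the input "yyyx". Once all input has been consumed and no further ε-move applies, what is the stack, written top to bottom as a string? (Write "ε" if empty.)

(s0, yyyx, Z)
  read y, top Z: go to s0, push CCZ → (s0, yyx, CCZ)
  read y, top C: go to s1, push CB → (s1, yx, CBCZ)
  read y, top C: go to s0, push E → (s0, x, EBCZ)
  read x, top E: go to s0, push ε → (s0, ε, BCZ)
All input consumed in state s0 with stack BCZ.

BCZ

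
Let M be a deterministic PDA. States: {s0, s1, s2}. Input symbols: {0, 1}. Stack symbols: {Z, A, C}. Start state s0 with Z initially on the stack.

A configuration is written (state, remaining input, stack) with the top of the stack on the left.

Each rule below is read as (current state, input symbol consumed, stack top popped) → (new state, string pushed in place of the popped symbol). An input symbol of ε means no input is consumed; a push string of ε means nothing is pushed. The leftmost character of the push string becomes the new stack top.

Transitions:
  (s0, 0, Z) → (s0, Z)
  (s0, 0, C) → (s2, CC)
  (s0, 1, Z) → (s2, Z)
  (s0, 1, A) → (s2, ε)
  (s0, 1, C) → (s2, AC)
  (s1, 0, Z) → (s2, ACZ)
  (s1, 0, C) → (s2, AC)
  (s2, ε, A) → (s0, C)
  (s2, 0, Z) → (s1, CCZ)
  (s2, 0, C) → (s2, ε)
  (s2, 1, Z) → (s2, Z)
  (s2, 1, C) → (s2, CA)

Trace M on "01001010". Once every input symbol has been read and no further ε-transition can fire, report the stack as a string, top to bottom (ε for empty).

CCCCCZ

(s0, 01001010, Z)
  read 0, top Z: go to s0, push Z → (s0, 1001010, Z)
  read 1, top Z: go to s2, push Z → (s2, 001010, Z)
  read 0, top Z: go to s1, push CCZ → (s1, 01010, CCZ)
  read 0, top C: go to s2, push AC → (s2, 1010, ACCZ)
  ε-move, top A: go to s0, push C → (s0, 1010, CCCZ)
  read 1, top C: go to s2, push AC → (s2, 010, ACCCZ)
  ε-move, top A: go to s0, push C → (s0, 010, CCCCZ)
  read 0, top C: go to s2, push CC → (s2, 10, CCCCCZ)
  read 1, top C: go to s2, push CA → (s2, 0, CACCCCZ)
  read 0, top C: go to s2, push ε → (s2, ε, ACCCCZ)
  ε-move, top A: go to s0, push C → (s0, ε, CCCCCZ)
All input consumed in state s0 with stack CCCCCZ.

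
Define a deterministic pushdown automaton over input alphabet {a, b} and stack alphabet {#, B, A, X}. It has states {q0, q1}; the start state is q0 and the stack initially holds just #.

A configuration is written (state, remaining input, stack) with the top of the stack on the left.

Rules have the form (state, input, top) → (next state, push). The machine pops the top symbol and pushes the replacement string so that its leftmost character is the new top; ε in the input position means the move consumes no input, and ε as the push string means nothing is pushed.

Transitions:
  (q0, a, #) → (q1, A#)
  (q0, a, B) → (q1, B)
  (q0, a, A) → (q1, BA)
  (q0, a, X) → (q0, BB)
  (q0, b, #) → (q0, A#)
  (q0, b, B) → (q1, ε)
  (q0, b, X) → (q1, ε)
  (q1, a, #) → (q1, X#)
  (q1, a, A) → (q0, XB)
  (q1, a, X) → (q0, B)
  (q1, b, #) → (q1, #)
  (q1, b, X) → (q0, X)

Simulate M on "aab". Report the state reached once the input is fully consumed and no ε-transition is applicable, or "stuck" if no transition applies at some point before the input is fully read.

q1

(q0, aab, #) ⊢ (q1, ab, A#) ⊢ (q0, b, XB#) ⊢ (q1, ε, B#)
All input consumed; M is in state q1.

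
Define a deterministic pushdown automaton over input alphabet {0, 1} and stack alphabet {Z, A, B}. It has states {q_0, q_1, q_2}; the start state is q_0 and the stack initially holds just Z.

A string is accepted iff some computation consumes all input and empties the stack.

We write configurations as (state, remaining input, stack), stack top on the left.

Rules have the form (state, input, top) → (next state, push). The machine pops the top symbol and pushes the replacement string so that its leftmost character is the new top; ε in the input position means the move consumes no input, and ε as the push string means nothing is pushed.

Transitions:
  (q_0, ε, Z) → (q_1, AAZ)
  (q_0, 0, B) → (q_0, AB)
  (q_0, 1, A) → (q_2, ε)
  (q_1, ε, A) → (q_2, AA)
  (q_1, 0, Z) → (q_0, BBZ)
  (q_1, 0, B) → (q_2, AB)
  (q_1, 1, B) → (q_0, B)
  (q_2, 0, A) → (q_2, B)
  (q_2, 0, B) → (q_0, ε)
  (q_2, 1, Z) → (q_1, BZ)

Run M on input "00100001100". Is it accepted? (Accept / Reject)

(q_0, 00100001100, Z)
  ε-move, top Z: go to q_1, push AAZ → (q_1, 00100001100, AAZ)
  ε-move, top A: go to q_2, push AA → (q_2, 00100001100, AAAZ)
  read 0, top A: go to q_2, push B → (q_2, 0100001100, BAAZ)
  read 0, top B: go to q_0, push ε → (q_0, 100001100, AAZ)
  read 1, top A: go to q_2, push ε → (q_2, 00001100, AZ)
  read 0, top A: go to q_2, push B → (q_2, 0001100, BZ)
  read 0, top B: go to q_0, push ε → (q_0, 001100, Z)
  ε-move, top Z: go to q_1, push AAZ → (q_1, 001100, AAZ)
  ε-move, top A: go to q_2, push AA → (q_2, 001100, AAAZ)
  read 0, top A: go to q_2, push B → (q_2, 01100, BAAZ)
  read 0, top B: go to q_0, push ε → (q_0, 1100, AAZ)
  read 1, top A: go to q_2, push ε → (q_2, 100, AZ)
No transition applies at (q_2, 100, AZ); input not fully consumed.

Reject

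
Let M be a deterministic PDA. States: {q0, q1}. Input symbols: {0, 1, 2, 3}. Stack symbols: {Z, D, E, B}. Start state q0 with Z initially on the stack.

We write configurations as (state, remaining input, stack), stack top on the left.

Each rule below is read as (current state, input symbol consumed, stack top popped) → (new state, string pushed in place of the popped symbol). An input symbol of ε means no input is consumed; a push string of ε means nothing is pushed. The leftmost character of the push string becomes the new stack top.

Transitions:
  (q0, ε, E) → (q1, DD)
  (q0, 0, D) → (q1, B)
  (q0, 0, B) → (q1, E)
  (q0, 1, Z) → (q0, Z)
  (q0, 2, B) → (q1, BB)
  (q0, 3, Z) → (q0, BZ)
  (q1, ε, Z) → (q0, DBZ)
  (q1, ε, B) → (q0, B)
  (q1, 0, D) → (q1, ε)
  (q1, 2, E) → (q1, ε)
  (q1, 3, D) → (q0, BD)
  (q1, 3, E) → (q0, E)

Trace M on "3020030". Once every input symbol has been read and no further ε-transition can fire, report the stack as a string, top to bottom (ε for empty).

(q0, 3020030, Z)
  read 3, top Z: go to q0, push BZ → (q0, 020030, BZ)
  read 0, top B: go to q1, push E → (q1, 20030, EZ)
  read 2, top E: go to q1, push ε → (q1, 0030, Z)
  ε-move, top Z: go to q0, push DBZ → (q0, 0030, DBZ)
  read 0, top D: go to q1, push B → (q1, 030, BBZ)
  ε-move, top B: go to q0, push B → (q0, 030, BBZ)
  read 0, top B: go to q1, push E → (q1, 30, EBZ)
  read 3, top E: go to q0, push E → (q0, 0, EBZ)
  ε-move, top E: go to q1, push DD → (q1, 0, DDBZ)
  read 0, top D: go to q1, push ε → (q1, ε, DBZ)
All input consumed in state q1 with stack DBZ.

DBZ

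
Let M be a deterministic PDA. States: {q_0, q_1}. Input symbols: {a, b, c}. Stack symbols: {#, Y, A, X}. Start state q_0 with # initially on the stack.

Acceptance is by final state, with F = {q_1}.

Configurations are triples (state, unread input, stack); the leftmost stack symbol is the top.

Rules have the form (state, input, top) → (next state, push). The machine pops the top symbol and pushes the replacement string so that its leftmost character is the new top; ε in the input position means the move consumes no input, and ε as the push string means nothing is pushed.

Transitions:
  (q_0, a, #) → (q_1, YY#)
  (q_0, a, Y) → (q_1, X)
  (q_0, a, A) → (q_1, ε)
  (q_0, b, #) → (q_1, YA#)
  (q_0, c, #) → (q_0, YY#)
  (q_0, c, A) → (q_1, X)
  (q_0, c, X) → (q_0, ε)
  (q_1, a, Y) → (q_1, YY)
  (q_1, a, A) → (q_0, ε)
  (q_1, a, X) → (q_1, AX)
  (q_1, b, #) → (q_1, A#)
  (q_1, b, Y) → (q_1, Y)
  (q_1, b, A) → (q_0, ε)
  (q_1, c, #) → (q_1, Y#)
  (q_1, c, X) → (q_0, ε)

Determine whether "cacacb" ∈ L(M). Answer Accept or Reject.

(q_0, cacacb, #)
  read c, top #: go to q_0, push YY# → (q_0, acacb, YY#)
  read a, top Y: go to q_1, push X → (q_1, cacb, XY#)
  read c, top X: go to q_0, push ε → (q_0, acb, Y#)
  read a, top Y: go to q_1, push X → (q_1, cb, X#)
  read c, top X: go to q_0, push ε → (q_0, b, #)
  read b, top #: go to q_1, push YA# → (q_1, ε, YA#)
All input consumed; state q_1 ∈ F.

Accept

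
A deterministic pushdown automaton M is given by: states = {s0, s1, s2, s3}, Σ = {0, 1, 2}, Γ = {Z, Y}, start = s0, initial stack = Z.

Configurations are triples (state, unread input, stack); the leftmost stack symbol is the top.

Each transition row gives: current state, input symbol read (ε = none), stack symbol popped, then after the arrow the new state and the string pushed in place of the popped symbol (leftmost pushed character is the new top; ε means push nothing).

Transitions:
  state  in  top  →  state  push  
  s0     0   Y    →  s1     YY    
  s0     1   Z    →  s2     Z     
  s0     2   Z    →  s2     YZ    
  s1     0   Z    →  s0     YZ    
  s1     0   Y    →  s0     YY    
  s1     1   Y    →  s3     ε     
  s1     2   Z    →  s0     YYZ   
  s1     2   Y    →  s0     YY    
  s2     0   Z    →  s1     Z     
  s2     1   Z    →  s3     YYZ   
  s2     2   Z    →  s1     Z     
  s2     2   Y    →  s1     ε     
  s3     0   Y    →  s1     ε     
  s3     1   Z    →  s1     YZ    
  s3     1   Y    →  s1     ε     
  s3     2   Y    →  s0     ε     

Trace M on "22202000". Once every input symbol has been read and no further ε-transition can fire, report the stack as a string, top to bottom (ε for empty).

(s0, 22202000, Z) ⊢ (s2, 2202000, YZ) ⊢ (s1, 202000, Z) ⊢ (s0, 02000, YYZ) ⊢ (s1, 2000, YYYZ) ⊢ (s0, 000, YYYYZ) ⊢ (s1, 00, YYYYYZ) ⊢ (s0, 0, YYYYYYZ) ⊢ (s1, ε, YYYYYYYZ)
All input consumed in state s1 with stack YYYYYYYZ.

YYYYYYYZ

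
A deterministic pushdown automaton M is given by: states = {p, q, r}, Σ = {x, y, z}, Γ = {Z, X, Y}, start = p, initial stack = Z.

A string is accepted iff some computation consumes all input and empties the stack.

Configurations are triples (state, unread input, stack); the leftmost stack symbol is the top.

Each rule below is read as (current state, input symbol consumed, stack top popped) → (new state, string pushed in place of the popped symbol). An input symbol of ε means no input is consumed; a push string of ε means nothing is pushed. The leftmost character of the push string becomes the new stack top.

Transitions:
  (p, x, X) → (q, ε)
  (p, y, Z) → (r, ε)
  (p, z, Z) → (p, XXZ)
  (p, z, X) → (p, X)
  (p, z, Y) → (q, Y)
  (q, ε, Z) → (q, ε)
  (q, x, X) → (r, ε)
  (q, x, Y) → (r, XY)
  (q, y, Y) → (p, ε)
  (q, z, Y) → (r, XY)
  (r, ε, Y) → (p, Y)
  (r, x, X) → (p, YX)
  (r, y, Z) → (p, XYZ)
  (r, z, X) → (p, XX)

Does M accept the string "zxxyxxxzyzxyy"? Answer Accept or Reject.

(p, zxxyxxxzyzxyy, Z)
  read z, top Z: go to p, push XXZ → (p, xxyxxxzyzxyy, XXZ)
  read x, top X: go to q, push ε → (q, xyxxxzyzxyy, XZ)
  read x, top X: go to r, push ε → (r, yxxxzyzxyy, Z)
  read y, top Z: go to p, push XYZ → (p, xxxzyzxyy, XYZ)
  read x, top X: go to q, push ε → (q, xxzyzxyy, YZ)
  read x, top Y: go to r, push XY → (r, xzyzxyy, XYZ)
  read x, top X: go to p, push YX → (p, zyzxyy, YXYZ)
  read z, top Y: go to q, push Y → (q, yzxyy, YXYZ)
  read y, top Y: go to p, push ε → (p, zxyy, XYZ)
  read z, top X: go to p, push X → (p, xyy, XYZ)
  read x, top X: go to q, push ε → (q, yy, YZ)
  read y, top Y: go to p, push ε → (p, y, Z)
  read y, top Z: go to r, push ε → (r, ε, ε)
All input consumed and the stack is empty.

Accept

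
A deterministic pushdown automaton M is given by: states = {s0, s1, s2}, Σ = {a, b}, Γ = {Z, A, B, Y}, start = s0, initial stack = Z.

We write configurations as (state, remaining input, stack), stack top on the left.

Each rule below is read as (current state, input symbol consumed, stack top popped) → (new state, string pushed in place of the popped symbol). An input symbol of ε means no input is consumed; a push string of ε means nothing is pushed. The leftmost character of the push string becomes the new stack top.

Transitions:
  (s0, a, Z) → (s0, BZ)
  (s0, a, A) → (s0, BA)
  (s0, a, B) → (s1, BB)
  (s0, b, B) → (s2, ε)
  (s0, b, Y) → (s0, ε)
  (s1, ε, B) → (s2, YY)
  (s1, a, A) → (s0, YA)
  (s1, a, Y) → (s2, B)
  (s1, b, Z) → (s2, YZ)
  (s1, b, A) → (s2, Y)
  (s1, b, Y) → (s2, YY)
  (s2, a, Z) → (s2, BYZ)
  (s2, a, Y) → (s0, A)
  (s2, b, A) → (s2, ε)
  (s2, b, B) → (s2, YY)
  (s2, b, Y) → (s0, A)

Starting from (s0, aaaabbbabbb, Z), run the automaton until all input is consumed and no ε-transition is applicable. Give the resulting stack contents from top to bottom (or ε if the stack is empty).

YYZ

(s0, aaaabbbabbb, Z)
  read a, top Z: go to s0, push BZ → (s0, aaabbbabbb, BZ)
  read a, top B: go to s1, push BB → (s1, aabbbabbb, BBZ)
  ε-move, top B: go to s2, push YY → (s2, aabbbabbb, YYBZ)
  read a, top Y: go to s0, push A → (s0, abbbabbb, AYBZ)
  read a, top A: go to s0, push BA → (s0, bbbabbb, BAYBZ)
  read b, top B: go to s2, push ε → (s2, bbabbb, AYBZ)
  read b, top A: go to s2, push ε → (s2, babbb, YBZ)
  read b, top Y: go to s0, push A → (s0, abbb, ABZ)
  read a, top A: go to s0, push BA → (s0, bbb, BABZ)
  read b, top B: go to s2, push ε → (s2, bb, ABZ)
  read b, top A: go to s2, push ε → (s2, b, BZ)
  read b, top B: go to s2, push YY → (s2, ε, YYZ)
All input consumed in state s2 with stack YYZ.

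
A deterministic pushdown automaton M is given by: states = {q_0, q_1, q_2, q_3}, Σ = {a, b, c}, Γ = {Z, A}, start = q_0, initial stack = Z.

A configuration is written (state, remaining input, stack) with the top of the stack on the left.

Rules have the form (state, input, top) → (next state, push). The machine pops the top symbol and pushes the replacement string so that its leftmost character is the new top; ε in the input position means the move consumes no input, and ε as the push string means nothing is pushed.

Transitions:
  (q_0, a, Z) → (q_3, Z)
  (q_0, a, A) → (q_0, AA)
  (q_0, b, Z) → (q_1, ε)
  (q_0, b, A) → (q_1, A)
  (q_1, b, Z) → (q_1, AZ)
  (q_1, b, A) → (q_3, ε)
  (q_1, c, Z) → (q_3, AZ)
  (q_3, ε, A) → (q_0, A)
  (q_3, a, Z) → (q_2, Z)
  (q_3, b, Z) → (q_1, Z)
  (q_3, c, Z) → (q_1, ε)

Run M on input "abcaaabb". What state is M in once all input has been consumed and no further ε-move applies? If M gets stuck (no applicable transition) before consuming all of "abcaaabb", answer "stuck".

q_0

(q_0, abcaaabb, Z)
  read a, top Z: go to q_3, push Z → (q_3, bcaaabb, Z)
  read b, top Z: go to q_1, push Z → (q_1, caaabb, Z)
  read c, top Z: go to q_3, push AZ → (q_3, aaabb, AZ)
  ε-move, top A: go to q_0, push A → (q_0, aaabb, AZ)
  read a, top A: go to q_0, push AA → (q_0, aabb, AAZ)
  read a, top A: go to q_0, push AA → (q_0, abb, AAAZ)
  read a, top A: go to q_0, push AA → (q_0, bb, AAAAZ)
  read b, top A: go to q_1, push A → (q_1, b, AAAAZ)
  read b, top A: go to q_3, push ε → (q_3, ε, AAAZ)
  ε-move, top A: go to q_0, push A → (q_0, ε, AAAZ)
All input consumed; M is in state q_0.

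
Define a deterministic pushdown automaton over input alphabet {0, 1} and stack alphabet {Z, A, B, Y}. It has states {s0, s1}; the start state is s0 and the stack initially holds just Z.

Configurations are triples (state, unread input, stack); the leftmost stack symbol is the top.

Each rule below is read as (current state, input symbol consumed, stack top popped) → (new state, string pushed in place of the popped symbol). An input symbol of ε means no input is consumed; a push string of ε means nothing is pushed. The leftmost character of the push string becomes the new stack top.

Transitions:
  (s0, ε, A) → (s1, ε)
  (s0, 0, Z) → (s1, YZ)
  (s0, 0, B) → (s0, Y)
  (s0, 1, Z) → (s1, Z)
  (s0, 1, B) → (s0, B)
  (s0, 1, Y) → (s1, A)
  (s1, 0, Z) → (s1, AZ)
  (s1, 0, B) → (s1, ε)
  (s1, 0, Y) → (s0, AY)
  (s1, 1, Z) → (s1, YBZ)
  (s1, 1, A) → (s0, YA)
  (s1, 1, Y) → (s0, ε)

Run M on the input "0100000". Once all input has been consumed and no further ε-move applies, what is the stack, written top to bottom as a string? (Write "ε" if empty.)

(s0, 0100000, Z)
  read 0, top Z: go to s1, push YZ → (s1, 100000, YZ)
  read 1, top Y: go to s0, push ε → (s0, 00000, Z)
  read 0, top Z: go to s1, push YZ → (s1, 0000, YZ)
  read 0, top Y: go to s0, push AY → (s0, 000, AYZ)
  ε-move, top A: go to s1, push ε → (s1, 000, YZ)
  read 0, top Y: go to s0, push AY → (s0, 00, AYZ)
  ε-move, top A: go to s1, push ε → (s1, 00, YZ)
  read 0, top Y: go to s0, push AY → (s0, 0, AYZ)
  ε-move, top A: go to s1, push ε → (s1, 0, YZ)
  read 0, top Y: go to s0, push AY → (s0, ε, AYZ)
  ε-move, top A: go to s1, push ε → (s1, ε, YZ)
All input consumed in state s1 with stack YZ.

YZ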